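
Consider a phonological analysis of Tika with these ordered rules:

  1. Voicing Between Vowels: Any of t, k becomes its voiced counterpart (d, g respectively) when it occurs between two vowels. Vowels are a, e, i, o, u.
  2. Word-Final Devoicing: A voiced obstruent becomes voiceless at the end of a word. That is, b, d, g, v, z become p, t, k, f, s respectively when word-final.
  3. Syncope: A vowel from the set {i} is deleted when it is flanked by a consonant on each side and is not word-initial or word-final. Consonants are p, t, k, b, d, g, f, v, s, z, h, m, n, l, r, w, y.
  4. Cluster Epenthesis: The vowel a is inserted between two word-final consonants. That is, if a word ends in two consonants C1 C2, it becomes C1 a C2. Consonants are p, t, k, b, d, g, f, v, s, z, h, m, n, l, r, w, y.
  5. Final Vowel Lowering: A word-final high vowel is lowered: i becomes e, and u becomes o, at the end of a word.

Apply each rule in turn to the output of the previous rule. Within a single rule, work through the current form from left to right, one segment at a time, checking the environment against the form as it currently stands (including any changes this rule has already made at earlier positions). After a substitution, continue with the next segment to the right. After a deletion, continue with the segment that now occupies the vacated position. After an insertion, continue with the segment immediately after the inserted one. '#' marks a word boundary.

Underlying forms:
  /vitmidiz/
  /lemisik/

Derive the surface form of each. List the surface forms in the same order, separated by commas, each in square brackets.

[vtmdas], [lemsak]

/vitmidiz/:
  1 Voicing Between Vowels: no change — [vitmidiz]
  2 Word-Final Devoicing: [vitmidiz] → [vitmidis]
  3 Syncope: [vitmidis] → [vtmds]
  4 Cluster Epenthesis: [vtmds] → [vtmdas]
  5 Final Vowel Lowering: no change — [vtmdas]
/lemisik/:
  1 Voicing Between Vowels: no change — [lemisik]
  2 Word-Final Devoicing: no change — [lemisik]
  3 Syncope: [lemisik] → [lemsk]
  4 Cluster Epenthesis: [lemsk] → [lemsak]
  5 Final Vowel Lowering: no change — [lemsak]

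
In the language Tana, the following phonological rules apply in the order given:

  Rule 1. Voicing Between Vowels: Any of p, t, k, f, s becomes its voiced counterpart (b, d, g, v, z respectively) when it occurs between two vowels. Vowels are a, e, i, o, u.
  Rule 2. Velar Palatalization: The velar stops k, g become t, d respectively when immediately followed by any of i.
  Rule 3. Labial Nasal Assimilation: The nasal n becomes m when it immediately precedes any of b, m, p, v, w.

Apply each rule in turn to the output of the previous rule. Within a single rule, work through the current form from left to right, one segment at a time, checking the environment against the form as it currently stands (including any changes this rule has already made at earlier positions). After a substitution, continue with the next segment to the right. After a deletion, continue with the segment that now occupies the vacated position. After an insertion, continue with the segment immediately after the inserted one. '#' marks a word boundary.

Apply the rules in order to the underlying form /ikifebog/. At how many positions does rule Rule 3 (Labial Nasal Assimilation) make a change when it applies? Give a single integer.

0

Rule 1 Voicing Between Vowels: [ikifebog] → [igivebog]
Rule 2 Velar Palatalization: [igivebog] → [idivebog]
Rule 3 Labial Nasal Assimilation: no change — [idivebog]
Rule Rule 3 changed 0 position(s).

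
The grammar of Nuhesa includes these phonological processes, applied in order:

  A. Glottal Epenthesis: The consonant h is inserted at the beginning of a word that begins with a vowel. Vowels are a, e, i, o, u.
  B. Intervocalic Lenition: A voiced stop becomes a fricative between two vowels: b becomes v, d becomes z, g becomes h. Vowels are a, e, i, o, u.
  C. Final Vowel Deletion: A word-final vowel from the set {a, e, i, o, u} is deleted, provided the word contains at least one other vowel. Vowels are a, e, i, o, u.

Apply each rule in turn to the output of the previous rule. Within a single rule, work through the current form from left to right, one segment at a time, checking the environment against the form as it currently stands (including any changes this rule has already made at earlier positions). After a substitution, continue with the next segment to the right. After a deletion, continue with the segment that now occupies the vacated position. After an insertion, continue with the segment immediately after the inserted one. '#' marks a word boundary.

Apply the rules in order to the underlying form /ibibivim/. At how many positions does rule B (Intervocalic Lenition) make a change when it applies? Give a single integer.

2

A Glottal Epenthesis: [ibibivim] → [hibibivim]
B Intervocalic Lenition: [hibibivim] → [hivivivim]
C Final Vowel Deletion: no change — [hivivivim]
Rule B changed 2 position(s).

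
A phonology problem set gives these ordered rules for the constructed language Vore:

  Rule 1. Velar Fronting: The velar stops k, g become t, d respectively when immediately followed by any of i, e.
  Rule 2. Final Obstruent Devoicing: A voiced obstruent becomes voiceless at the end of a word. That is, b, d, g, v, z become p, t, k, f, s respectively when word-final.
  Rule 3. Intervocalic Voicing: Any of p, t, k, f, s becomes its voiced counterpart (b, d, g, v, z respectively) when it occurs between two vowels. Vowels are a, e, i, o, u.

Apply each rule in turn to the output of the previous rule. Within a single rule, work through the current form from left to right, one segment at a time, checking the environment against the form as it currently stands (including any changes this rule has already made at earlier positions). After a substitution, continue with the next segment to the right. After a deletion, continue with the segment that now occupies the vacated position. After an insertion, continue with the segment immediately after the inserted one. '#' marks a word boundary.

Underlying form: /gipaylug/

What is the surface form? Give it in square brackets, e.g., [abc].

[dibayluk]

Rule 1 Velar Fronting: [gipaylug] → [dipaylug]
Rule 2 Final Obstruent Devoicing: [dipaylug] → [dipayluk]
Rule 3 Intervocalic Voicing: [dipayluk] → [dibayluk]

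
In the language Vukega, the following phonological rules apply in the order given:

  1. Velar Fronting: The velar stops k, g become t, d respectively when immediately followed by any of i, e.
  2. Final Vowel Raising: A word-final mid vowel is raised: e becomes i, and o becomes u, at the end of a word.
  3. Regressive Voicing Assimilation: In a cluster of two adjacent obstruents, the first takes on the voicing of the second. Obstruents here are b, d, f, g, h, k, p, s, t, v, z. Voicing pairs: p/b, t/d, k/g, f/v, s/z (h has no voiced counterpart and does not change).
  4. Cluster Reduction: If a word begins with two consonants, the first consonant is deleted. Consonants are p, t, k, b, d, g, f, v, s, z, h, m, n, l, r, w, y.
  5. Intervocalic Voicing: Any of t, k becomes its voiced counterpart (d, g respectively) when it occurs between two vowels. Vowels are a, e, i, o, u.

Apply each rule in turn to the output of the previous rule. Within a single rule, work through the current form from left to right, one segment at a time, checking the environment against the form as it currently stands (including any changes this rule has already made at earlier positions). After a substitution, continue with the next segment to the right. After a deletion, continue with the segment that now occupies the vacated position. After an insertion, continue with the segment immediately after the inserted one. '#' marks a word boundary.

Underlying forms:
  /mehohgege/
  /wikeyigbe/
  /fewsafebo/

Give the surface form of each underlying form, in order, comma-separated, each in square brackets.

/mehohgege/:
  1 Velar Fronting: [mehohgege] → [mehohdede]
  2 Final Vowel Raising: [mehohdede] → [mehohdedi]
  3 Regressive Voicing Assimilation: no change — [mehohdedi]
  4 Cluster Reduction: no change — [mehohdedi]
  5 Intervocalic Voicing: no change — [mehohdedi]
/wikeyigbe/:
  1 Velar Fronting: [wikeyigbe] → [witeyigbe]
  2 Final Vowel Raising: [witeyigbe] → [witeyigbi]
  3 Regressive Voicing Assimilation: no change — [witeyigbi]
  4 Cluster Reduction: no change — [witeyigbi]
  5 Intervocalic Voicing: [witeyigbi] → [wideyigbi]
/fewsafebo/:
  1 Velar Fronting: no change — [fewsafebo]
  2 Final Vowel Raising: [fewsafebo] → [fewsafebu]
  3 Regressive Voicing Assimilation: no change — [fewsafebu]
  4 Cluster Reduction: no change — [fewsafebu]
  5 Intervocalic Voicing: no change — [fewsafebu]

[mehohdedi], [wideyigbi], [fewsafebu]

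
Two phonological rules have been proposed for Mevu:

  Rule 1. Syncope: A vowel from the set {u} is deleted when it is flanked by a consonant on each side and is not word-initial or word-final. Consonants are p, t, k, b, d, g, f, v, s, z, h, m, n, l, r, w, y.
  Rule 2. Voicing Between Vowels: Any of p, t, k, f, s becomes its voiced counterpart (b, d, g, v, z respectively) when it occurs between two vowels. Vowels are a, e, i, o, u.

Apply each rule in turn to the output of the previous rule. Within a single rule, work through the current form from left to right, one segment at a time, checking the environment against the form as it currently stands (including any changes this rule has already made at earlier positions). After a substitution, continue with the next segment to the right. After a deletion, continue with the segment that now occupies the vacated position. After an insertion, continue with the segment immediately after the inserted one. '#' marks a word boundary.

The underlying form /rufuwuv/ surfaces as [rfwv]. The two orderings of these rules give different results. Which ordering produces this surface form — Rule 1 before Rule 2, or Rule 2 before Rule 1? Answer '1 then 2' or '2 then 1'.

Order 1 then 2:
  1 Syncope: [rufuwuv] → [rfwv]
  2 Voicing Between Vowels: no change — [rfwv]
  result: [rfwv]
Order 2 then 1:
  2 Voicing Between Vowels: [rufuwuv] → [ruvuwuv]
  1 Syncope: [ruvuwuv] → [rvwv]
  result: [rvwv]

1 then 2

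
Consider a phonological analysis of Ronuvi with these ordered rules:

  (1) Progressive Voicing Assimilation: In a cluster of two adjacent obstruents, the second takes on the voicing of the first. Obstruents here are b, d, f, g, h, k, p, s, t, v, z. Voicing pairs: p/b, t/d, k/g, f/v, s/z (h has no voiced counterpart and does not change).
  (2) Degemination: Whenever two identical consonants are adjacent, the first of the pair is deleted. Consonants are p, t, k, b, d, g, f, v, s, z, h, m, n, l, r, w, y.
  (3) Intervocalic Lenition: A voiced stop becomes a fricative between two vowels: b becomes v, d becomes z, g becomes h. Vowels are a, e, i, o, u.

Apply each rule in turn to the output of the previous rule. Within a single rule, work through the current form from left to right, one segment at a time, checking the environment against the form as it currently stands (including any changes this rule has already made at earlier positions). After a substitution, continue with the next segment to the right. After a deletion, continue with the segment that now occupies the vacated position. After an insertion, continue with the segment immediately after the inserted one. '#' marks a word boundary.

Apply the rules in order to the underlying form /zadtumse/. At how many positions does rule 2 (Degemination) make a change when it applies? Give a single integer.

1

(1) Progressive Voicing Assimilation: [zadtumse] → [zaddumse]
(2) Degemination: [zaddumse] → [zadumse]
(3) Intervocalic Lenition: [zadumse] → [zazumse]
Rule 2 changed 1 position(s).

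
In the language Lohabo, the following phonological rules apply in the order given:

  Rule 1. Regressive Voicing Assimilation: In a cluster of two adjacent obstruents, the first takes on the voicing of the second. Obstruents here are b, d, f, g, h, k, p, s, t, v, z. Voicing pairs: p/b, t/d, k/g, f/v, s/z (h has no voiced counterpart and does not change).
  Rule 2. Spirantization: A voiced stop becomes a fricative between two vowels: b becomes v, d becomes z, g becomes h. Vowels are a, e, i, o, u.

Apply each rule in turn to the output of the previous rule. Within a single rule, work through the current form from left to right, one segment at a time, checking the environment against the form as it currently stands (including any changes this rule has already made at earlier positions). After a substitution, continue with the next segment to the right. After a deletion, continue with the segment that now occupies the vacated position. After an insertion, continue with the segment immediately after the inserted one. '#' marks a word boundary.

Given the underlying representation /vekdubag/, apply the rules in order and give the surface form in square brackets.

[vegduvag]

Rule 1 Regressive Voicing Assimilation: [vekdubag] → [vegdubag]
Rule 2 Spirantization: [vegdubag] → [vegduvag]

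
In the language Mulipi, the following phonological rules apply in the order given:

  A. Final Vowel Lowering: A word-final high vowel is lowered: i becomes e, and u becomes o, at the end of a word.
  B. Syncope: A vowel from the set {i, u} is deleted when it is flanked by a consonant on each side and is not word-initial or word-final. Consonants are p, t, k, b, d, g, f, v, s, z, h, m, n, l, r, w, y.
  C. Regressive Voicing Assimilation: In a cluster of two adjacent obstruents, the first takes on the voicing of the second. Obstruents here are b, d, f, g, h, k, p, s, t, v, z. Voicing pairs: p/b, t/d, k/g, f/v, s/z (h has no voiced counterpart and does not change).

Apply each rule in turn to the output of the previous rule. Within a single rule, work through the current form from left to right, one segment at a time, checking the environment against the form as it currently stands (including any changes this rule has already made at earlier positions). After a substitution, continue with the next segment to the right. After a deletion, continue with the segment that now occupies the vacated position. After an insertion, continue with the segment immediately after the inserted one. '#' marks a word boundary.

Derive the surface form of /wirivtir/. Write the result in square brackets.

A Final Vowel Lowering: no change — [wirivtir]
B Syncope: [wirivtir] → [wrvtr]
C Regressive Voicing Assimilation: [wrvtr] → [wrftr]

[wrftr]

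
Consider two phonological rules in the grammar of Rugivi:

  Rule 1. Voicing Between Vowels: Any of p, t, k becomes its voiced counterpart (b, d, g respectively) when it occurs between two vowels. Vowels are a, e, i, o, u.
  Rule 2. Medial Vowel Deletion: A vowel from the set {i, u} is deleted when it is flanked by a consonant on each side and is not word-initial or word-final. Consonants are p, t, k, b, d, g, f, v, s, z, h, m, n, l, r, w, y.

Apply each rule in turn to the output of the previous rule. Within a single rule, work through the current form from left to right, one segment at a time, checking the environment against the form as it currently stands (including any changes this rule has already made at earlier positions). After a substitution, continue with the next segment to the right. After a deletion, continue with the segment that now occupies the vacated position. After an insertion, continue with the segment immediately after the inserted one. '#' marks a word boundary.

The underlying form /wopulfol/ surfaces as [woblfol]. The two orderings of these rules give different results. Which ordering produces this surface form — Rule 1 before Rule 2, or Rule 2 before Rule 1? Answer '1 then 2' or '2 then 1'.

1 then 2

Order 1 then 2:
  1 Voicing Between Vowels: [wopulfol] → [wobulfol]
  2 Medial Vowel Deletion: [wobulfol] → [woblfol]
  result: [woblfol]
Order 2 then 1:
  2 Medial Vowel Deletion: [wopulfol] → [woplfol]
  1 Voicing Between Vowels: no change — [woplfol]
  result: [woplfol]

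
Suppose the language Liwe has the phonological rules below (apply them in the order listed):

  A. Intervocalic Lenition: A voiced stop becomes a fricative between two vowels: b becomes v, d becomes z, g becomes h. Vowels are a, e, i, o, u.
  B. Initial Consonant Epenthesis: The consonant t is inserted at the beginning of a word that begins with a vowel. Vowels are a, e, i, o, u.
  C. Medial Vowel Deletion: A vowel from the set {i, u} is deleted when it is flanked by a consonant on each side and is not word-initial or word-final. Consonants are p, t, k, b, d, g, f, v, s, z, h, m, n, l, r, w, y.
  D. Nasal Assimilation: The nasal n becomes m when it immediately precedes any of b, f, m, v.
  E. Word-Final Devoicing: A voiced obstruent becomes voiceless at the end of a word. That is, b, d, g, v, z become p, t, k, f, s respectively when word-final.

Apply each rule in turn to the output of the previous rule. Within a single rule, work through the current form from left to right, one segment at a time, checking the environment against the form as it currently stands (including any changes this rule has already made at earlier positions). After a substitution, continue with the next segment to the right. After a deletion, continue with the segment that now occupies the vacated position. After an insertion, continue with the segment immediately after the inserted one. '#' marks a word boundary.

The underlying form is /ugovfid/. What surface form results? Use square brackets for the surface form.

[thovft]

A Intervocalic Lenition: [ugovfid] → [uhovfid]
B Initial Consonant Epenthesis: [uhovfid] → [tuhovfid]
C Medial Vowel Deletion: [tuhovfid] → [thovfd]
D Nasal Assimilation: no change — [thovfd]
E Word-Final Devoicing: [thovfd] → [thovft]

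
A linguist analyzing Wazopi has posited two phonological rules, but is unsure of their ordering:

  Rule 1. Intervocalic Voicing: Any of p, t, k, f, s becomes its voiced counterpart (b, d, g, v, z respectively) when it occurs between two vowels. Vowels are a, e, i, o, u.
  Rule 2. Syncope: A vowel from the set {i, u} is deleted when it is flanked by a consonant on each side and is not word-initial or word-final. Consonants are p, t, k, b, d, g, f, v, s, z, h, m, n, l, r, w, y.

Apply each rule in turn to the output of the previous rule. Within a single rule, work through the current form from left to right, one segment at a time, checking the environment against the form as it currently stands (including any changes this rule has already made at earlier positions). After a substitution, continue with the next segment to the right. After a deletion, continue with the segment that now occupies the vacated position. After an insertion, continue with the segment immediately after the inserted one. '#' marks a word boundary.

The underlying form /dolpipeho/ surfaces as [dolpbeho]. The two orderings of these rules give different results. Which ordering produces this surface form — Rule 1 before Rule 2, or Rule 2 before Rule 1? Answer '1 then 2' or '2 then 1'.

Order 1 then 2:
  1 Intervocalic Voicing: [dolpipeho] → [dolpibeho]
  2 Syncope: [dolpibeho] → [dolpbeho]
  result: [dolpbeho]
Order 2 then 1:
  2 Syncope: [dolpipeho] → [dolppeho]
  1 Intervocalic Voicing: no change — [dolppeho]
  result: [dolppeho]

1 then 2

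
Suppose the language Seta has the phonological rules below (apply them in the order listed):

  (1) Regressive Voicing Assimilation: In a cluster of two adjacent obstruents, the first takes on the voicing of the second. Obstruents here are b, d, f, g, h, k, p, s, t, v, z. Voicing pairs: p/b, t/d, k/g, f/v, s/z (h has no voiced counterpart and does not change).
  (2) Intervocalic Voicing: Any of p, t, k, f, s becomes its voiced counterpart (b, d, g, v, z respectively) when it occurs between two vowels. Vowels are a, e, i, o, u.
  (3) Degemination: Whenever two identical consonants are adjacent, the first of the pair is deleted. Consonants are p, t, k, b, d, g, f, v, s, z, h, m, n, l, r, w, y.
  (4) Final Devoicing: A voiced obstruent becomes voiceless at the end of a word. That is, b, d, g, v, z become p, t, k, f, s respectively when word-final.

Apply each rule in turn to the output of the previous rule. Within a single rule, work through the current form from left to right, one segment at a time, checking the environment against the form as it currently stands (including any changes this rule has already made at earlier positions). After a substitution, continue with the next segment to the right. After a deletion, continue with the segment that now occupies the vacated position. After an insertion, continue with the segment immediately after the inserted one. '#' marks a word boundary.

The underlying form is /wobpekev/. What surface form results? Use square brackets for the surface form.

[wopegef]

(1) Regressive Voicing Assimilation: [wobpekev] → [woppekev]
(2) Intervocalic Voicing: [woppekev] → [woppegev]
(3) Degemination: [woppegev] → [wopegev]
(4) Final Devoicing: [wopegev] → [wopegef]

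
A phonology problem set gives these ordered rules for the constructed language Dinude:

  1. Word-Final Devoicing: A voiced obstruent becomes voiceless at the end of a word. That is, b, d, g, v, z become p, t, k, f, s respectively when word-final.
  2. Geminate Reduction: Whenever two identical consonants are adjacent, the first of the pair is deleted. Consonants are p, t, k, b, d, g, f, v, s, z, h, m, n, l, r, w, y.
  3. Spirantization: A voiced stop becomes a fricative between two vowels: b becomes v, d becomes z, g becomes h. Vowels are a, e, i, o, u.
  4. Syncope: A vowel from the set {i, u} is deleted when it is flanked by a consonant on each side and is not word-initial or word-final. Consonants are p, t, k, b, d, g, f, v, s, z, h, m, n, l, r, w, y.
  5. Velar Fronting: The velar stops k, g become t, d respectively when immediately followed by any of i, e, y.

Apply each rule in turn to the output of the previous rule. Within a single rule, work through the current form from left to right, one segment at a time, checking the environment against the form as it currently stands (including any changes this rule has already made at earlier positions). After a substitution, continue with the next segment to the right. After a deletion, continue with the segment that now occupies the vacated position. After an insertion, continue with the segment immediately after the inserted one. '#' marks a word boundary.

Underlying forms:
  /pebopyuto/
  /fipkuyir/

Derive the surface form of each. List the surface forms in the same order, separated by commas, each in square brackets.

/pebopyuto/:
  1 Word-Final Devoicing: no change — [pebopyuto]
  2 Geminate Reduction: no change — [pebopyuto]
  3 Spirantization: [pebopyuto] → [pevopyuto]
  4 Syncope: [pevopyuto] → [pevopyto]
  5 Velar Fronting: no change — [pevopyto]
/fipkuyir/:
  1 Word-Final Devoicing: no change — [fipkuyir]
  2 Geminate Reduction: no change — [fipkuyir]
  3 Spirantization: no change — [fipkuyir]
  4 Syncope: [fipkuyir] → [fpkyr]
  5 Velar Fronting: [fpkyr] → [fptyr]

[pevopyto], [fptyr]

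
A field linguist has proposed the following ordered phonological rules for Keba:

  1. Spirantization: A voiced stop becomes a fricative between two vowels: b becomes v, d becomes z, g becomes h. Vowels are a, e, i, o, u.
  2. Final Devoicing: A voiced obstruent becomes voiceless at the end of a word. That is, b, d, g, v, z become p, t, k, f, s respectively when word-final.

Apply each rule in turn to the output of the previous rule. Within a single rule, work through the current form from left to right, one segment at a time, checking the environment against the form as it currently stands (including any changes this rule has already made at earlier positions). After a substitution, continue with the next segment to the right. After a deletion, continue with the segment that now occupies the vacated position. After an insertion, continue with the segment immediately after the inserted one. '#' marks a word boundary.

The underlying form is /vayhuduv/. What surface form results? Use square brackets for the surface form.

[vayhuzuf]

1 Spirantization: [vayhuduv] → [vayhuzuv]
2 Final Devoicing: [vayhuzuv] → [vayhuzuf]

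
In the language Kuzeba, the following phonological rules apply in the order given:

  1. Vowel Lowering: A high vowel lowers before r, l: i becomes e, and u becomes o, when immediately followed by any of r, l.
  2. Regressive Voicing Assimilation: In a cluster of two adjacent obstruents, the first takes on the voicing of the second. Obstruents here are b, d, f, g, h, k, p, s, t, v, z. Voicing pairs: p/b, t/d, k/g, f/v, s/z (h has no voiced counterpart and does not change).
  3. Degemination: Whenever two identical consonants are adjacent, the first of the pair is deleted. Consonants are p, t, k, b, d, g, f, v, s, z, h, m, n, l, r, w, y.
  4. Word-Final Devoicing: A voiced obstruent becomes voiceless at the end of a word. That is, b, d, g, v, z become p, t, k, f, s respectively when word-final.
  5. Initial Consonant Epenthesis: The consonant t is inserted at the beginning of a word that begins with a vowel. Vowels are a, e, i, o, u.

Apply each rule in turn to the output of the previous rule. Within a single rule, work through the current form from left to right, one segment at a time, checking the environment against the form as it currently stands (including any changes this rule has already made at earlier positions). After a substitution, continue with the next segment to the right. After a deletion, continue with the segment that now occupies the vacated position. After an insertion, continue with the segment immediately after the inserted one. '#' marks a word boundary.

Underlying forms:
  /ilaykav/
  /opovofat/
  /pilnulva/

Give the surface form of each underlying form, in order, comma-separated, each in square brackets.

[telaykaf], [topovofat], [pelnolva]

/ilaykav/:
  1 Vowel Lowering: [ilaykav] → [elaykav]
  2 Regressive Voicing Assimilation: no change — [elaykav]
  3 Degemination: no change — [elaykav]
  4 Word-Final Devoicing: [elaykav] → [elaykaf]
  5 Initial Consonant Epenthesis: [elaykaf] → [telaykaf]
/opovofat/:
  1 Vowel Lowering: no change — [opovofat]
  2 Regressive Voicing Assimilation: no change — [opovofat]
  3 Degemination: no change — [opovofat]
  4 Word-Final Devoicing: no change — [opovofat]
  5 Initial Consonant Epenthesis: [opovofat] → [topovofat]
/pilnulva/:
  1 Vowel Lowering: [pilnulva] → [pelnolva]
  2 Regressive Voicing Assimilation: no change — [pelnolva]
  3 Degemination: no change — [pelnolva]
  4 Word-Final Devoicing: no change — [pelnolva]
  5 Initial Consonant Epenthesis: no change — [pelnolva]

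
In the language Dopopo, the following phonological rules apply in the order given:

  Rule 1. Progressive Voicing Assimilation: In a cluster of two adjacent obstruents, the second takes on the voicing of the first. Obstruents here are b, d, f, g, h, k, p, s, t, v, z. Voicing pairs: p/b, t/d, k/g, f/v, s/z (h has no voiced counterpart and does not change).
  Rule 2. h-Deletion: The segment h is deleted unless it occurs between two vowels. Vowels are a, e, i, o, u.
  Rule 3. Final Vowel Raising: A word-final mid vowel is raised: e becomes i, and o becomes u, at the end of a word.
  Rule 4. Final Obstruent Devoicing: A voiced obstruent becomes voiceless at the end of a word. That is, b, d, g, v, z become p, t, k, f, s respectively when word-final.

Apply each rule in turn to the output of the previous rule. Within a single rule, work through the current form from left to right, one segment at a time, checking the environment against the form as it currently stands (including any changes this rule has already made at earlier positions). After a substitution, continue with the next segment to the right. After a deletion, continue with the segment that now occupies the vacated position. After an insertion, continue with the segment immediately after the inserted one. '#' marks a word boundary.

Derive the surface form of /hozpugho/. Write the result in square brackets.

[ozbugu]

Rule 1 Progressive Voicing Assimilation: [hozpugho] → [hozbugho]
Rule 2 h-Deletion: [hozbugho] → [ozbugo]
Rule 3 Final Vowel Raising: [ozbugo] → [ozbugu]
Rule 4 Final Obstruent Devoicing: no change — [ozbugu]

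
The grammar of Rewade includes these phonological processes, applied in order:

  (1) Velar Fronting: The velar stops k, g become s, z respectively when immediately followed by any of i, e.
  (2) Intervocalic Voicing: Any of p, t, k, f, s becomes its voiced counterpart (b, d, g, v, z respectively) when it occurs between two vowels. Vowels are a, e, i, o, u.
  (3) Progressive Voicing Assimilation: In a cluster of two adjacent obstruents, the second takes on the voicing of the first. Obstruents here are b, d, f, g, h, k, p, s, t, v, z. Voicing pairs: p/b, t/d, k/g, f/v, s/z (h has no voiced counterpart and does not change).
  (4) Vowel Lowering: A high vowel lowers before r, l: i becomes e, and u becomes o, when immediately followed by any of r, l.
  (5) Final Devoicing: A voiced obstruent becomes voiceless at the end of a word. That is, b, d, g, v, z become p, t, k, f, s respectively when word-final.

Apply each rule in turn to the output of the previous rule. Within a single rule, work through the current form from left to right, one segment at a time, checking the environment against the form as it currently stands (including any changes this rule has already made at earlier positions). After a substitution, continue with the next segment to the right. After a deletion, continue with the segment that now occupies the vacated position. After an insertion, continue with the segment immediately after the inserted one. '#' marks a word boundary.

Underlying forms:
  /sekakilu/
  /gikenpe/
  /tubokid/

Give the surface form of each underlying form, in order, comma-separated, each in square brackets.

/sekakilu/:
  (1) Velar Fronting: [sekakilu] → [sekasilu]
  (2) Intervocalic Voicing: [sekasilu] → [segazilu]
  (3) Progressive Voicing Assimilation: no change — [segazilu]
  (4) Vowel Lowering: [segazilu] → [segazelu]
  (5) Final Devoicing: no change — [segazelu]
/gikenpe/:
  (1) Velar Fronting: [gikenpe] → [zisenpe]
  (2) Intervocalic Voicing: [zisenpe] → [zizenpe]
  (3) Progressive Voicing Assimilation: no change — [zizenpe]
  (4) Vowel Lowering: no change — [zizenpe]
  (5) Final Devoicing: no change — [zizenpe]
/tubokid/:
  (1) Velar Fronting: [tubokid] → [tubosid]
  (2) Intervocalic Voicing: [tubosid] → [tubozid]
  (3) Progressive Voicing Assimilation: no change — [tubozid]
  (4) Vowel Lowering: no change — [tubozid]
  (5) Final Devoicing: [tubozid] → [tubozit]

[segazelu], [zizenpe], [tubozit]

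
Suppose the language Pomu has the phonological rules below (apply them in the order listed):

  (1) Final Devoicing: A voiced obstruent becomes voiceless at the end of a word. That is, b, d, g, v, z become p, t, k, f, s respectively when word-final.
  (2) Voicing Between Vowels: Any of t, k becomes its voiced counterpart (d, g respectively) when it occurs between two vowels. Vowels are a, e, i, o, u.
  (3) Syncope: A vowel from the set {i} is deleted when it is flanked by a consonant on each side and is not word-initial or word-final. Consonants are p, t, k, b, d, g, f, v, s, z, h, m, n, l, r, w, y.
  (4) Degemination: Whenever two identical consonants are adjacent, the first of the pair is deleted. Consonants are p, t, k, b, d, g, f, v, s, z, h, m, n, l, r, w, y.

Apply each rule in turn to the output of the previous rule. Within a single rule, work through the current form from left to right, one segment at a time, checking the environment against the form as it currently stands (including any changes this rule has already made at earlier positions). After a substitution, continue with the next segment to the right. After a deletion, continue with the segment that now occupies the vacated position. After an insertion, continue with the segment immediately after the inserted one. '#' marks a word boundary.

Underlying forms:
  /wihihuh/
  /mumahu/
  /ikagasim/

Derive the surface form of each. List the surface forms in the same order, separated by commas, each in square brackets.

[whuh], [mumahu], [igagasm]

/wihihuh/:
  (1) Final Devoicing: no change — [wihihuh]
  (2) Voicing Between Vowels: no change — [wihihuh]
  (3) Syncope: [wihihuh] → [whhuh]
  (4) Degemination: [whhuh] → [whuh]
/mumahu/:
  (1) Final Devoicing: no change — [mumahu]
  (2) Voicing Between Vowels: no change — [mumahu]
  (3) Syncope: no change — [mumahu]
  (4) Degemination: no change — [mumahu]
/ikagasim/:
  (1) Final Devoicing: no change — [ikagasim]
  (2) Voicing Between Vowels: [ikagasim] → [igagasim]
  (3) Syncope: [igagasim] → [igagasm]
  (4) Degemination: no change — [igagasm]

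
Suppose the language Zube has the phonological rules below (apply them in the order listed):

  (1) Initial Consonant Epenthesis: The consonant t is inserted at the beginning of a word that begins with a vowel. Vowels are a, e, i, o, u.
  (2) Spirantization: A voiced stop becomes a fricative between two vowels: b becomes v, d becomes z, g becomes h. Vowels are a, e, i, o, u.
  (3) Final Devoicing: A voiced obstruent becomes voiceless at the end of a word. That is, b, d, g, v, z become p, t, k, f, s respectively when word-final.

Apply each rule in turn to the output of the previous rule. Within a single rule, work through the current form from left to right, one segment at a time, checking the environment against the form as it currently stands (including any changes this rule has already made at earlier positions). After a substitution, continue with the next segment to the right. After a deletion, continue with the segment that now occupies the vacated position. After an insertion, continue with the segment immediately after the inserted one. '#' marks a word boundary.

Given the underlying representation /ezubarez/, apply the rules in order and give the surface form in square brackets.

[tezuvares]

(1) Initial Consonant Epenthesis: [ezubarez] → [tezubarez]
(2) Spirantization: [tezubarez] → [tezuvarez]
(3) Final Devoicing: [tezuvarez] → [tezuvares]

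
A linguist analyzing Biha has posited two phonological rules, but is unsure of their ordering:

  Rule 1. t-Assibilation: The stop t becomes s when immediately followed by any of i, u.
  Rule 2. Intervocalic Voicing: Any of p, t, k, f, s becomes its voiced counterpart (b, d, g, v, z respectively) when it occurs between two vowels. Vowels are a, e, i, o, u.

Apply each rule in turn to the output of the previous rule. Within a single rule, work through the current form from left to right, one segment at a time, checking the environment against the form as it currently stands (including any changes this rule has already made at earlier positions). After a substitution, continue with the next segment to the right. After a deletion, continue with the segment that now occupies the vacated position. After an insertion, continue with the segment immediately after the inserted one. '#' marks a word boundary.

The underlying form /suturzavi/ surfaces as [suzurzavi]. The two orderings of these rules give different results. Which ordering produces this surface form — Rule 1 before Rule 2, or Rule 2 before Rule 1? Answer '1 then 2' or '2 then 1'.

1 then 2

Order 1 then 2:
  1 t-Assibilation: [suturzavi] → [susurzavi]
  2 Intervocalic Voicing: [susurzavi] → [suzurzavi]
  result: [suzurzavi]
Order 2 then 1:
  2 Intervocalic Voicing: [suturzavi] → [sudurzavi]
  1 t-Assibilation: no change — [sudurzavi]
  result: [sudurzavi]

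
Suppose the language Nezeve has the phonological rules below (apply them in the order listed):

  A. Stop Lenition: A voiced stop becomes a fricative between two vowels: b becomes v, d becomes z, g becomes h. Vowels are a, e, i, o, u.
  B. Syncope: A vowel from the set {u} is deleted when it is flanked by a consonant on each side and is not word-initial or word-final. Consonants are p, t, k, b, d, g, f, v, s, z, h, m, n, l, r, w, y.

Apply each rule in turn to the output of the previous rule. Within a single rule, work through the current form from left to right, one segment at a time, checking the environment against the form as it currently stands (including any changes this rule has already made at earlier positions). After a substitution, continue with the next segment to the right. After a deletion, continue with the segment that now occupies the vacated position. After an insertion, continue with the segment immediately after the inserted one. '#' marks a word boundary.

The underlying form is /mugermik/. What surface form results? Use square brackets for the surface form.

A Stop Lenition: [mugermik] → [muhermik]
B Syncope: [muhermik] → [mhermik]

[mhermik]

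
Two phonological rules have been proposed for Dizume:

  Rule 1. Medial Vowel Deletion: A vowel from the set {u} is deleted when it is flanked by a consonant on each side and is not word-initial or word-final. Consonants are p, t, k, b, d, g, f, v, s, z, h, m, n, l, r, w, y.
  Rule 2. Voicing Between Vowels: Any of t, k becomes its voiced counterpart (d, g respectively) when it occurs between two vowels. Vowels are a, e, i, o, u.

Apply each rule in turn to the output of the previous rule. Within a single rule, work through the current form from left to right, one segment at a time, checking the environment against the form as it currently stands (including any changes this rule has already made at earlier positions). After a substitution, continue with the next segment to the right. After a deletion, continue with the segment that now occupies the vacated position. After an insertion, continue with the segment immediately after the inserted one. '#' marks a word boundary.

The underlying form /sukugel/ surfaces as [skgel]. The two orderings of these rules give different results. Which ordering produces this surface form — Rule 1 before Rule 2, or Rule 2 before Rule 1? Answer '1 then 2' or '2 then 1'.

1 then 2

Order 1 then 2:
  1 Medial Vowel Deletion: [sukugel] → [skgel]
  2 Voicing Between Vowels: no change — [skgel]
  result: [skgel]
Order 2 then 1:
  2 Voicing Between Vowels: [sukugel] → [sugugel]
  1 Medial Vowel Deletion: [sugugel] → [sggel]
  result: [sggel]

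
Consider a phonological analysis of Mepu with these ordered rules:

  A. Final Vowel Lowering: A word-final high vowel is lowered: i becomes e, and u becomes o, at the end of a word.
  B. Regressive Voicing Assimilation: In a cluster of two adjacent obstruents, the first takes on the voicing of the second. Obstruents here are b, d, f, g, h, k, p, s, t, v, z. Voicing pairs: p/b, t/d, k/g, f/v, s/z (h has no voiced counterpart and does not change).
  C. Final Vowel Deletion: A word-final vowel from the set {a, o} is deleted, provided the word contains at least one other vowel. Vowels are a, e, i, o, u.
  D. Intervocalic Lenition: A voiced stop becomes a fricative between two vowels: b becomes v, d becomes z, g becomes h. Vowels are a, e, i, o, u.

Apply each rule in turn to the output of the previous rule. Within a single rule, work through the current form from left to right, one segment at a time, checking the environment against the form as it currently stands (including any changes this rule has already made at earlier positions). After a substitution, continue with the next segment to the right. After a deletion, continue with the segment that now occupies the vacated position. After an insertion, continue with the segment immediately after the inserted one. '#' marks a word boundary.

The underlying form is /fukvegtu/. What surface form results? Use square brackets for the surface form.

[fugvekt]

A Final Vowel Lowering: [fukvegtu] → [fukvegto]
B Regressive Voicing Assimilation: [fukvegto] → [fugvekto]
C Final Vowel Deletion: [fugvekto] → [fugvekt]
D Intervocalic Lenition: no change — [fugvekt]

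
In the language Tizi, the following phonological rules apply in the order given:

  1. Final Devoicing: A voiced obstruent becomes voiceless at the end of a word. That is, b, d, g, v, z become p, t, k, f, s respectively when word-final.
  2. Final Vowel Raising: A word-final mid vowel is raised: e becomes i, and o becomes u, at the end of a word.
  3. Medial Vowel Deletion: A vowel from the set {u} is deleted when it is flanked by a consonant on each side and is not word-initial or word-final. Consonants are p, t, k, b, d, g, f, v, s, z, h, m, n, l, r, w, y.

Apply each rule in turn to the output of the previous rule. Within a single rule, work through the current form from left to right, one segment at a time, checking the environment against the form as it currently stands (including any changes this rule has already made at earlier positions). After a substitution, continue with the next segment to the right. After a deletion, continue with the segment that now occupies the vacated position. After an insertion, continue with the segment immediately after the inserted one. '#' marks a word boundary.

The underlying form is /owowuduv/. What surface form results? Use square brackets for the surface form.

[owowdf]

1 Final Devoicing: [owowuduv] → [owowuduf]
2 Final Vowel Raising: no change — [owowuduf]
3 Medial Vowel Deletion: [owowuduf] → [owowdf]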